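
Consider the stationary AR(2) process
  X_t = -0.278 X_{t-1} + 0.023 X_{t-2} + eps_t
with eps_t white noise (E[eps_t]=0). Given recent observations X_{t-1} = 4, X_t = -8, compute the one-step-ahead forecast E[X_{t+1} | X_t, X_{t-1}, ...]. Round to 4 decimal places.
E[X_{t+1} \mid \mathcal F_t] = 2.3160

For an AR(p) model X_t = c + sum_i phi_i X_{t-i} + eps_t, the
one-step-ahead conditional mean is
  E[X_{t+1} | X_t, ...] = c + sum_i phi_i X_{t+1-i}.
Substitute known values:
  E[X_{t+1} | ...] = (-0.278) * (-8) + (0.023) * (4)
                   = 2.3160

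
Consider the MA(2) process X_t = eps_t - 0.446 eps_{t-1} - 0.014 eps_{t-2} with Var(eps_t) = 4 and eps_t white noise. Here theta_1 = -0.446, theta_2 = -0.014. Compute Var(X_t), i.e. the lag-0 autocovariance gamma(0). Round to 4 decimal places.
\gamma(0) = 4.7964

For an MA(q) process X_t = eps_t + sum_i theta_i eps_{t-i} with
Var(eps_t) = sigma^2, the variance is
  gamma(0) = sigma^2 * (1 + sum_i theta_i^2).
  sum_i theta_i^2 = (-0.446)^2 + (-0.014)^2 = 0.198916 + 0.000196 = 0.199112.
  gamma(0) = 4 * (1 + 0.199112) = 4 * 1.199112 = 4.796448, which rounds to 4.7964.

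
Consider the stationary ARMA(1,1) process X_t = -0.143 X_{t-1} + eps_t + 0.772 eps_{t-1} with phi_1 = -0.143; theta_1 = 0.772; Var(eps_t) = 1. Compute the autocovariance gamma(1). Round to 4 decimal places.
\gamma(1) = 0.5712

Multiply the model equation by X_{t-k} and take expectations. With theta_0 = psi_0 = 1 and psi_j the MA(infinity) weights, this gives
  gamma(k) - sum_i phi_i gamma(k-i) = c_k,
  c_k = sigma^2 * sum_{j=k..q} theta_j psi_{j-k}   (c_k = 0 for k > q),
using gamma(-m) = gamma(m).
psi-weights needed (psi_j = theta_j + sum_i phi_i psi_{j-i}):
  psi_1 = theta_1 + phi_1 = 0.772 + (-0.143) = 0.629
Right-hand sides:
  c_0 = sigma^2 (1 + theta_1 psi_1) = 1 * (1 + (0.772)(0.629)) = 1 * 1.485588 = 1.485588
  c_1 = sigma^2 theta_1 = 1 * (0.772) = 0.772
  c_2 = 0
Equations for k = 0 and k = 1 (AR order 1):
  gamma(0) = phi_1 gamma(1) + c_0
  gamma(1) = phi_1 gamma(0) + c_1
Substituting the second into the first: gamma(0) (1 - phi_1^2) = c_0 + phi_1 c_1, so
  gamma(0) = (c_0 + phi_1 c_1) / (1 - phi_1^2) = (1.485588 + (-0.143)(0.772)) / (1 - (-0.143)^2) = 1.375192 / 0.979551 = 1.4039.
  gamma(1) = phi_1 gamma(0) + c_1 = (-0.143)(1.4039) + (0.772) = 0.571242.
Therefore gamma(1) = 0.5712 (to 4 decimal places).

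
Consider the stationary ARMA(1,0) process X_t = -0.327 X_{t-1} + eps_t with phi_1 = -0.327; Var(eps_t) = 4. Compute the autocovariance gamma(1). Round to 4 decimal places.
\gamma(1) = -1.4646

Multiply the model equation by X_{t-k} and take expectations. With theta_0 = psi_0 = 1 and psi_j the MA(infinity) weights, this gives
  gamma(k) - sum_i phi_i gamma(k-i) = c_k,
  c_k = sigma^2 * sum_{j=k..q} theta_j psi_{j-k}   (c_k = 0 for k > q),
using gamma(-m) = gamma(m).
Pure AR (q = 0): c_0 = sigma^2 = 4, c_k = 0 for k >= 1.
Equations for k = 0 and k = 1 (AR order 1):
  gamma(0) = phi_1 gamma(1) + c_0
  gamma(1) = phi_1 gamma(0) + c_1
Substituting the second into the first: gamma(0) (1 - phi_1^2) = c_0 + phi_1 c_1, so
  gamma(0) = c_0 / (1 - phi_1^2) = 4 / (1 - (-0.327)^2) = 4 / 0.893071 = 4.478927.
  gamma(1) = phi_1 gamma(0) = (-0.327)(4.478927) = -1.464609.
Therefore gamma(1) = -1.4646 (to 4 decimal places).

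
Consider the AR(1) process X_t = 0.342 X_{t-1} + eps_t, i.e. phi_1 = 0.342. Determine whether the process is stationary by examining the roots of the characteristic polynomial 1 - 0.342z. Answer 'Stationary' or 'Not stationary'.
\text{Stationary}

The AR(p) characteristic polynomial is P(z) = 1 - 0.342z.
Stationarity requires all roots to lie outside the unit circle, i.e. |z| > 1 for every root.
This is linear in z: 1 + (-0.342) z = 0  =>  z = -1/(-0.342) = 2.923977,  |z| = 2.923977.
Moduli of all roots: 2.9240.
All moduli strictly greater than 1? Yes.
Verdict: Stationary.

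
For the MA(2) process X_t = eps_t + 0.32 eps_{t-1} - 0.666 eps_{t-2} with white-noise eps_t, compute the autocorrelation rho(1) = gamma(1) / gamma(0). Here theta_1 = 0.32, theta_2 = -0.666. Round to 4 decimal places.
\rho(1) = 0.0691

For an MA(q) process with theta_0 = 1, the autocovariance is
  gamma(k) = sigma^2 * sum_{i=0..q-k} theta_i * theta_{i+k},
and rho(k) = gamma(k) / gamma(0). Sigma^2 cancels.
  numerator   = (1)*(0.32) + (0.32)*(-0.666) = 0.10688.
  denominator = (1)^2 + (0.32)^2 + (-0.666)^2 = 1.545956.
  rho(1) = 0.10688 / 1.545956 = 0.0691.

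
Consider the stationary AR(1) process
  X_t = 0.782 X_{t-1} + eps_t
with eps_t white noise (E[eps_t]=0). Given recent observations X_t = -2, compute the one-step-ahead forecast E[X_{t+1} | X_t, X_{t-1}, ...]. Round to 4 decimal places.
E[X_{t+1} \mid \mathcal F_t] = -1.5640

For an AR(p) model X_t = c + sum_i phi_i X_{t-i} + eps_t, the
one-step-ahead conditional mean is
  E[X_{t+1} | X_t, ...] = c + sum_i phi_i X_{t+1-i}.
Substitute known values:
  E[X_{t+1} | ...] = (0.782) * (-2)
                   = -1.5640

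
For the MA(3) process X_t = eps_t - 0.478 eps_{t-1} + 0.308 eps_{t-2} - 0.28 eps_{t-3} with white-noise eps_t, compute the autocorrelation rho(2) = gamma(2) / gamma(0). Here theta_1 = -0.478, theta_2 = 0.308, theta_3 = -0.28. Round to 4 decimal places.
\rho(2) = 0.3152

For an MA(q) process with theta_0 = 1, the autocovariance is
  gamma(k) = sigma^2 * sum_{i=0..q-k} theta_i * theta_{i+k},
and rho(k) = gamma(k) / gamma(0). Sigma^2 cancels.
  numerator   = (1)*(0.308) + (-0.478)*(-0.28) = 0.44184.
  denominator = (1)^2 + (-0.478)^2 + (0.308)^2 + (-0.28)^2 = 1.401748.
  rho(2) = 0.44184 / 1.401748 = 0.3152.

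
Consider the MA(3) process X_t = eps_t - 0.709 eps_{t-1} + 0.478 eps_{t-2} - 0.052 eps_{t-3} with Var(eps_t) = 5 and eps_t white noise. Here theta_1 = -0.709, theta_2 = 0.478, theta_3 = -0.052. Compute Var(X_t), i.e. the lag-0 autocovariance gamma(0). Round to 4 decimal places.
\gamma(0) = 8.6693

For an MA(q) process X_t = eps_t + sum_i theta_i eps_{t-i} with
Var(eps_t) = sigma^2, the variance is
  gamma(0) = sigma^2 * (1 + sum_i theta_i^2).
  sum_i theta_i^2 = (-0.709)^2 + (0.478)^2 + (-0.052)^2 = 0.502681 + 0.228484 + 0.002704 = 0.733869.
  gamma(0) = 5 * (1 + 0.733869) = 5 * 1.733869 = 8.669345, which rounds to 8.6693.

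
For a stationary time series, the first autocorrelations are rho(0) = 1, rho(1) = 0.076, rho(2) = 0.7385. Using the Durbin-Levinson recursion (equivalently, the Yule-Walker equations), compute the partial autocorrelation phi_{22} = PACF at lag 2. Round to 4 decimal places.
\phi_{22} = 0.7370

The PACF at lag k is phi_{kk}, the last component of the solution
to the Yule-Walker system G_k phi = r_k where
  (G_k)_{ij} = rho(|i - j|), (r_k)_i = rho(i), i,j = 1..k.
Equivalently, Durbin-Levinson gives phi_{kk} iteratively:
  phi_{11} = rho(1)
  phi_{kk} = [rho(k) - sum_{j=1..k-1} phi_{k-1,j} rho(k-j)]
            / [1 - sum_{j=1..k-1} phi_{k-1,j} rho(j)],
  phi_{k,j} = phi_{k-1,j} - phi_{kk} phi_{k-1,k-j},  j = 1..k-1.
Step k = 1:
  phi_11 = rho(1) = 0.076.
Step k = 2:
  phi_22 = [rho(2) - phi_11 rho(1)] / [1 - phi_11 rho(1)] = [0.7385 - (0.076)(0.076)] / [1 - (0.076)(0.076)]
         = 0.732724 / 0.994224 = 0.737.
Therefore phi_{22} = 0.7370.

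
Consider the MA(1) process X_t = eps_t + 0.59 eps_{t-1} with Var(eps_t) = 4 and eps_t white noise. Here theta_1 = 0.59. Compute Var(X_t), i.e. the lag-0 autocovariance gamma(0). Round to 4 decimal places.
\gamma(0) = 5.3924

For an MA(q) process X_t = eps_t + sum_i theta_i eps_{t-i} with
Var(eps_t) = sigma^2, the variance is
  gamma(0) = sigma^2 * (1 + sum_i theta_i^2).
  sum_i theta_i^2 = (0.59)^2 = 0.3481.
  gamma(0) = 4 * (1 + 0.3481) = 4 * 1.3481 = 5.3924.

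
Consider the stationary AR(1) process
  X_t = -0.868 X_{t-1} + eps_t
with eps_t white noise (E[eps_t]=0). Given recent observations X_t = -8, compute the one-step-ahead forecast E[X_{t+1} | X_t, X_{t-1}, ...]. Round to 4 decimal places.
E[X_{t+1} \mid \mathcal F_t] = 6.9440

For an AR(p) model X_t = c + sum_i phi_i X_{t-i} + eps_t, the
one-step-ahead conditional mean is
  E[X_{t+1} | X_t, ...] = c + sum_i phi_i X_{t+1-i}.
Substitute known values:
  E[X_{t+1} | ...] = (-0.868) * (-8)
                   = 6.9440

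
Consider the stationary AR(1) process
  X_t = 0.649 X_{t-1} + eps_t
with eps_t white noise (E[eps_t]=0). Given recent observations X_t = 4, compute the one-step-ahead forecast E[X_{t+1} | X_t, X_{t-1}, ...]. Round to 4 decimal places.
E[X_{t+1} \mid \mathcal F_t] = 2.5960

For an AR(p) model X_t = c + sum_i phi_i X_{t-i} + eps_t, the
one-step-ahead conditional mean is
  E[X_{t+1} | X_t, ...] = c + sum_i phi_i X_{t+1-i}.
Substitute known values:
  E[X_{t+1} | ...] = (0.649) * (4)
                   = 2.5960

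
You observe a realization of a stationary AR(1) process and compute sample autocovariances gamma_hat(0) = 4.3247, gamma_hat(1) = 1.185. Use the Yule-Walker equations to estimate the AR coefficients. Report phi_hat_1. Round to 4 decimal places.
\hat\phi_{1} = 0.2740

The Yule-Walker equations for an AR(p) process read, in matrix form,
  Gamma_p phi = r_p,   with   (Gamma_p)_{ij} = gamma(|i - j|),
                       (r_p)_i = gamma(i),   i,j = 1..p.
Substitute the sample gammas (Toeplitz matrix and right-hand side of size 1):
  Gamma_p = [[4.3247]]
  r_p     = [1.185]
With p = 1 this is the single equation gamma(0) phi_1 = gamma(1):
  phi_hat_1 = gamma(1) / gamma(0) = 1.185 / 4.3247 = 0.2740.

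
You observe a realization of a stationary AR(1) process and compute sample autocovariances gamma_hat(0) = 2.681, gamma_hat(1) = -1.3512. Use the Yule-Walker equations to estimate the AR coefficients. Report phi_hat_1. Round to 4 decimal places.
\hat\phi_{1} = -0.5040

The Yule-Walker equations for an AR(p) process read, in matrix form,
  Gamma_p phi = r_p,   with   (Gamma_p)_{ij} = gamma(|i - j|),
                       (r_p)_i = gamma(i),   i,j = 1..p.
Substitute the sample gammas (Toeplitz matrix and right-hand side of size 1):
  Gamma_p = [[2.681]]
  r_p     = [-1.3512]
With p = 1 this is the single equation gamma(0) phi_1 = gamma(1):
  phi_hat_1 = gamma(1) / gamma(0) = -1.3512 / 2.681 = -0.5040.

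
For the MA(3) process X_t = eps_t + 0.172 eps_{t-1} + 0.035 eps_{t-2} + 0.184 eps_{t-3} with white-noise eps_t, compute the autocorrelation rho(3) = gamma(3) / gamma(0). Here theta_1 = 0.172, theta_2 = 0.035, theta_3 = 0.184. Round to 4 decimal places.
\rho(3) = 0.1728

For an MA(q) process with theta_0 = 1, the autocovariance is
  gamma(k) = sigma^2 * sum_{i=0..q-k} theta_i * theta_{i+k},
and rho(k) = gamma(k) / gamma(0). Sigma^2 cancels.
  numerator   = (1)*(0.184) = 0.184.
  denominator = (1)^2 + (0.172)^2 + (0.035)^2 + (0.184)^2 = 1.064665.
  rho(3) = 0.184 / 1.064665 = 0.1728.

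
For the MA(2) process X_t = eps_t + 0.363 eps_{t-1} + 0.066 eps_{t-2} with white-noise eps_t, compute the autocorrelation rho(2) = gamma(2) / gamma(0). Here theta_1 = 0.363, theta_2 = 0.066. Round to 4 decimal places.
\rho(2) = 0.0581

For an MA(q) process with theta_0 = 1, the autocovariance is
  gamma(k) = sigma^2 * sum_{i=0..q-k} theta_i * theta_{i+k},
and rho(k) = gamma(k) / gamma(0). Sigma^2 cancels.
  numerator   = (1)*(0.066) = 0.066.
  denominator = (1)^2 + (0.363)^2 + (0.066)^2 = 1.136125.
  rho(2) = 0.066 / 1.136125 = 0.0581.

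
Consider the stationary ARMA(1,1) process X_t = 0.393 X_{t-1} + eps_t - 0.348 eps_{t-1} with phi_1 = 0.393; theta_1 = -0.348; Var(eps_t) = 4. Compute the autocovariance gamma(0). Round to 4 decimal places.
\gamma(0) = 4.0096

Multiply the model equation by X_{t-k} and take expectations. With theta_0 = psi_0 = 1 and psi_j the MA(infinity) weights, this gives
  gamma(k) - sum_i phi_i gamma(k-i) = c_k,
  c_k = sigma^2 * sum_{j=k..q} theta_j psi_{j-k}   (c_k = 0 for k > q),
using gamma(-m) = gamma(m).
psi-weights needed (psi_j = theta_j + sum_i phi_i psi_{j-i}):
  psi_1 = theta_1 + phi_1 = -0.348 + (0.393) = 0.045
Right-hand sides:
  c_0 = sigma^2 (1 + theta_1 psi_1) = 4 * (1 + (-0.348)(0.045)) = 4 * 0.98434 = 3.93736
  c_1 = sigma^2 theta_1 = 4 * (-0.348) = -1.392
  c_2 = 0
Equations for k = 0 and k = 1 (AR order 1):
  gamma(0) = phi_1 gamma(1) + c_0
  gamma(1) = phi_1 gamma(0) + c_1
Substituting the second into the first: gamma(0) (1 - phi_1^2) = c_0 + phi_1 c_1, so
  gamma(0) = (c_0 + phi_1 c_1) / (1 - phi_1^2) = (3.93736 + (0.393)(-1.392)) / (1 - (0.393)^2) = 3.390304 / 0.845551 = 4.00958.
Therefore gamma(0) = 4.0096 (to 4 decimal places).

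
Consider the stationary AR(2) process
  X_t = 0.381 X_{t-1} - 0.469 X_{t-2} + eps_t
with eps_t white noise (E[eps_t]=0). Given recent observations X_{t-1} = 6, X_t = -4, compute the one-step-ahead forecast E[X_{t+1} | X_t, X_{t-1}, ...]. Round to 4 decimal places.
E[X_{t+1} \mid \mathcal F_t] = -4.3380

For an AR(p) model X_t = c + sum_i phi_i X_{t-i} + eps_t, the
one-step-ahead conditional mean is
  E[X_{t+1} | X_t, ...] = c + sum_i phi_i X_{t+1-i}.
Substitute known values:
  E[X_{t+1} | ...] = (0.381) * (-4) + (-0.469) * (6)
                   = -4.3380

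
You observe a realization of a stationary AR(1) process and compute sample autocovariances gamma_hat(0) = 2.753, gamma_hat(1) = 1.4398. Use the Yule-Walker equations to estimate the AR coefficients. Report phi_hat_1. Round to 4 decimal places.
\hat\phi_{1} = 0.5230

The Yule-Walker equations for an AR(p) process read, in matrix form,
  Gamma_p phi = r_p,   with   (Gamma_p)_{ij} = gamma(|i - j|),
                       (r_p)_i = gamma(i),   i,j = 1..p.
Substitute the sample gammas (Toeplitz matrix and right-hand side of size 1):
  Gamma_p = [[2.753]]
  r_p     = [1.4398]
With p = 1 this is the single equation gamma(0) phi_1 = gamma(1):
  phi_hat_1 = gamma(1) / gamma(0) = 1.4398 / 2.753 = 0.5230.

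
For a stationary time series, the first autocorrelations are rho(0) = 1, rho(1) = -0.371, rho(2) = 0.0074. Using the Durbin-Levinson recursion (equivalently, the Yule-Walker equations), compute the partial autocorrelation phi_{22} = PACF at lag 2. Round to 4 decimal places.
\phi_{22} = -0.1510

The PACF at lag k is phi_{kk}, the last component of the solution
to the Yule-Walker system G_k phi = r_k where
  (G_k)_{ij} = rho(|i - j|), (r_k)_i = rho(i), i,j = 1..k.
Equivalently, Durbin-Levinson gives phi_{kk} iteratively:
  phi_{11} = rho(1)
  phi_{kk} = [rho(k) - sum_{j=1..k-1} phi_{k-1,j} rho(k-j)]
            / [1 - sum_{j=1..k-1} phi_{k-1,j} rho(j)],
  phi_{k,j} = phi_{k-1,j} - phi_{kk} phi_{k-1,k-j},  j = 1..k-1.
Step k = 1:
  phi_11 = rho(1) = -0.371.
Step k = 2:
  phi_22 = [rho(2) - phi_11 rho(1)] / [1 - phi_11 rho(1)] = [0.0074 - (-0.371)(-0.371)] / [1 - (-0.371)(-0.371)]
         = -0.130241 / 0.862359 = -0.151.
Therefore phi_{22} = -0.1510.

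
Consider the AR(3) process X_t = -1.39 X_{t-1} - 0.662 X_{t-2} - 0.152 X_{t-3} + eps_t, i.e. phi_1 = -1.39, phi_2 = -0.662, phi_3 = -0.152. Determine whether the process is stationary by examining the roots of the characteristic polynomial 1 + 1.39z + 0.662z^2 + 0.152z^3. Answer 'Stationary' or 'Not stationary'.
\text{Stationary}

The AR(p) characteristic polynomial is P(z) = 1 + 1.39z + 0.662z^2 + 0.152z^3.
Stationarity requires all roots to lie outside the unit circle, i.e. |z| > 1 for every root.
Degree 3: look for a simple real root z0 first, then factor out (1 - z/z0) and solve the remaining quadratic.
Testing z0 = -1.25: P(-1.25) = 1 + (1.39)(-1.25) + (0.662)(-1.25)^2 + (0.152)(-1.25)^3
  = 1 + (-1.7375) + (1.034375) + (-0.296875) = 0.  So z_0 = -1.25 is a root, |z_0| = 1.25.
Divide out the factor (1 + 0.8 z) = (1 - z/z0) (since 1/z0 = -0.8):
  P(z) = (1 + 0.8 z)(1 + (0.59) z + (0.19) z^2)
  [check: z-coef 0.59 - (-0.8) = 1.39; z^2-coef 0.19 - (-0.8)(0.59) = 0.662; z^3-coef -(-0.8)(0.19) = 0.152.]
Remaining roots from the quadratic factor 1 + (0.59) z + (0.19) z^2:
  Set 1 + (0.59) z + (0.19) z^2 = 0, i.e. a z^2 + b z + c = 0 with a = 0.19, b = 0.59, c = 1.
  Discriminant D = b^2 - 4ac = (0.59)^2 - 4*(0.19)*1 = 0.3481 - (0.76) = -0.4119.
  D < 0, so the roots are the complex-conjugate pair z = (-b +/- i sqrt(-D)) / (2a) = -1.5526 +/- 1.6889i.
  For a conjugate pair |z|^2 = z * conj(z) = (product of roots) = c/a = 1/(0.19) = 5.263158, so |z| = sqrt(5.263158) = 2.2942 for both roots.
Moduli of all roots: 1.2500, 2.2942, 2.2942.
All moduli strictly greater than 1? Yes.
Verdict: Stationary.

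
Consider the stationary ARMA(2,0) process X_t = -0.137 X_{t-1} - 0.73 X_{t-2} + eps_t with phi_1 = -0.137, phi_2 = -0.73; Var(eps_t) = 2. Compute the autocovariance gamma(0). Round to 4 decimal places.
\gamma(0) = 4.3088

Multiply the model equation by X_{t-k} and take expectations. With theta_0 = psi_0 = 1 and psi_j the MA(infinity) weights, this gives
  gamma(k) - sum_i phi_i gamma(k-i) = c_k,
  c_k = sigma^2 * sum_{j=k..q} theta_j psi_{j-k}   (c_k = 0 for k > q),
using gamma(-m) = gamma(m).
Pure AR (q = 0): c_0 = sigma^2 = 2, c_k = 0 for k >= 1.
Equations for k = 0, 1, 2 (AR order 2, c_2 = 0):
  (E0) gamma(0) = phi_1 gamma(1) + phi_2 gamma(2) + c_0
  (E1) gamma(1) = phi_1 gamma(0) + phi_2 gamma(1) + c_1
  (E2) gamma(2) = phi_1 gamma(1) + phi_2 gamma(0)
From (E1): gamma(1) = A gamma(0) + B with
  A = phi_1 / (1 - phi_2) = -0.137 / 1.73 = -0.079191,   B = c_1 / (1 - phi_2) = 0 / 1.73 = 0.
Insert (E2) into (E0): gamma(0) (1 - phi_2^2) = phi_1 (1 + phi_2) gamma(1) + c_0.
  phi_1 (1 + phi_2) = (-0.137)(0.27) = -0.03699,   1 - phi_2^2 = 0.4671.
Replace gamma(1) by A gamma(0) + B and collect gamma(0):
  gamma(0) [0.4671 - (-0.03699)(-0.079191)] = c_0 = 2
  gamma(0) * 0.464171 = 2
  gamma(0) = 2 / 0.464171 = 4.308759.
Therefore gamma(0) = 4.3088 (to 4 decimal places).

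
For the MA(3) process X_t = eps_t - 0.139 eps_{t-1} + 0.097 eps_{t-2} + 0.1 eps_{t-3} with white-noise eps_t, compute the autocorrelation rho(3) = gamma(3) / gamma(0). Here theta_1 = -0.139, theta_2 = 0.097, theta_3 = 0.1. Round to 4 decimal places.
\rho(3) = 0.0963

For an MA(q) process with theta_0 = 1, the autocovariance is
  gamma(k) = sigma^2 * sum_{i=0..q-k} theta_i * theta_{i+k},
and rho(k) = gamma(k) / gamma(0). Sigma^2 cancels.
  numerator   = (1)*(0.1) = 0.1.
  denominator = (1)^2 + (-0.139)^2 + (0.097)^2 + (0.1)^2 = 1.03873.
  rho(3) = 0.1 / 1.03873 = 0.0963.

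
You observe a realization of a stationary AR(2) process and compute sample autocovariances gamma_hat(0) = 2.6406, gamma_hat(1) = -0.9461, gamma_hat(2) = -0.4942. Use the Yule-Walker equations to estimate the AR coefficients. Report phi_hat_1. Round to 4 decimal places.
\hat\phi_{1} = -0.4880

The Yule-Walker equations for an AR(p) process read, in matrix form,
  Gamma_p phi = r_p,   with   (Gamma_p)_{ij} = gamma(|i - j|),
                       (r_p)_i = gamma(i),   i,j = 1..p.
Substitute the sample gammas (Toeplitz matrix and right-hand side of size 2):
  Gamma_p = [[2.6406, -0.9461], [-0.9461, 2.6406]]
  r_p     = [-0.9461, -0.4942]
Written out:
  2.6406 phi_1 - 0.9461 phi_2 = -0.9461
  -0.9461 phi_1 + 2.6406 phi_2 = -0.4942
Solve by Cramer's rule:
  det = gamma(0)^2 - gamma(1)^2 = (2.6406)^2 - (-0.9461)^2 = 6.97276836 - 0.89510521 = 6.07766315
  phi_hat_1 = [gamma(1) gamma(0) - gamma(1) gamma(2)] / det = [(-0.9461)(2.6406) - (-0.9461)(-0.4942)] / 6.07766315 = -2.96583428 / 6.07766315 = -0.488
  phi_hat_2 = [gamma(0) gamma(2) - gamma(1)^2] / det = [(2.6406)(-0.4942) - (-0.9461)^2] / 6.07766315 = -2.20008973 / 6.07766315 = -0.362
So phi_hat = [-0.4880, -0.3620].
Therefore phi_hat_1 = -0.4880.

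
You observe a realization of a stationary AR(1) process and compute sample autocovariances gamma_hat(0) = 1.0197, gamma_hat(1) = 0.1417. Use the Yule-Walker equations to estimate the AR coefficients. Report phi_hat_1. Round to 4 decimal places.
\hat\phi_{1} = 0.1390

The Yule-Walker equations for an AR(p) process read, in matrix form,
  Gamma_p phi = r_p,   with   (Gamma_p)_{ij} = gamma(|i - j|),
                       (r_p)_i = gamma(i),   i,j = 1..p.
Substitute the sample gammas (Toeplitz matrix and right-hand side of size 1):
  Gamma_p = [[1.0197]]
  r_p     = [0.1417]
With p = 1 this is the single equation gamma(0) phi_1 = gamma(1):
  phi_hat_1 = gamma(1) / gamma(0) = 0.1417 / 1.0197 = 0.1390.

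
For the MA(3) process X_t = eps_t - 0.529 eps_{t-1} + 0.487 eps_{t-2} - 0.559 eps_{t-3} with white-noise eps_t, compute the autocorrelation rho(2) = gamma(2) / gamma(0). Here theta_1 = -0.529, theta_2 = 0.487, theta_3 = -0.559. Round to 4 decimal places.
\rho(2) = 0.4278

For an MA(q) process with theta_0 = 1, the autocovariance is
  gamma(k) = sigma^2 * sum_{i=0..q-k} theta_i * theta_{i+k},
and rho(k) = gamma(k) / gamma(0). Sigma^2 cancels.
  numerator   = (1)*(0.487) + (-0.529)*(-0.559) = 0.782711.
  denominator = (1)^2 + (-0.529)^2 + (0.487)^2 + (-0.559)^2 = 1.829491.
  rho(2) = 0.782711 / 1.829491 = 0.4278.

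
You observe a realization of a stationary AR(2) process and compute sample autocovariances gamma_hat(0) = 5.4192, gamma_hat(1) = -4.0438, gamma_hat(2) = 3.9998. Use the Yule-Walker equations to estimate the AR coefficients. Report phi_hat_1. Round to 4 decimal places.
\hat\phi_{1} = -0.4410

The Yule-Walker equations for an AR(p) process read, in matrix form,
  Gamma_p phi = r_p,   with   (Gamma_p)_{ij} = gamma(|i - j|),
                       (r_p)_i = gamma(i),   i,j = 1..p.
Substitute the sample gammas (Toeplitz matrix and right-hand side of size 2):
  Gamma_p = [[5.4192, -4.0438], [-4.0438, 5.4192]]
  r_p     = [-4.0438, 3.9998]
Written out:
  5.4192 phi_1 - 4.0438 phi_2 = -4.0438
  -4.0438 phi_1 + 5.4192 phi_2 = 3.9998
Solve by Cramer's rule:
  det = gamma(0)^2 - gamma(1)^2 = (5.4192)^2 - (-4.0438)^2 = 29.36772864 - 16.35231844 = 13.0154102
  phi_hat_1 = [gamma(1) gamma(0) - gamma(1) gamma(2)] / det = [(-4.0438)(5.4192) - (-4.0438)(3.9998)] / 13.0154102 = -5.73976972 / 13.0154102 = -0.441
  phi_hat_2 = [gamma(0) gamma(2) - gamma(1)^2] / det = [(5.4192)(3.9998) - (-4.0438)^2] / 13.0154102 = 5.32339772 / 13.0154102 = 0.409
So phi_hat = [-0.4410, 0.4090].
Therefore phi_hat_1 = -0.4410.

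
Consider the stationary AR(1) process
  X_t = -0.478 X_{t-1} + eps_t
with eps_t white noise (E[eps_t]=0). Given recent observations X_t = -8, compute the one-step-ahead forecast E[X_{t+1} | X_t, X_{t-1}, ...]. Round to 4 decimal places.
E[X_{t+1} \mid \mathcal F_t] = 3.8240

For an AR(p) model X_t = c + sum_i phi_i X_{t-i} + eps_t, the
one-step-ahead conditional mean is
  E[X_{t+1} | X_t, ...] = c + sum_i phi_i X_{t+1-i}.
Substitute known values:
  E[X_{t+1} | ...] = (-0.478) * (-8)
                   = 3.8240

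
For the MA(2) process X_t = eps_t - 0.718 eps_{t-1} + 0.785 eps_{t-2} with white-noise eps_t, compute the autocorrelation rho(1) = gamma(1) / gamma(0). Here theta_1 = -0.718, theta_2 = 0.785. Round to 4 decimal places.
\rho(1) = -0.6012

For an MA(q) process with theta_0 = 1, the autocovariance is
  gamma(k) = sigma^2 * sum_{i=0..q-k} theta_i * theta_{i+k},
and rho(k) = gamma(k) / gamma(0). Sigma^2 cancels.
  numerator   = (1)*(-0.718) + (-0.718)*(0.785) = -1.28163.
  denominator = (1)^2 + (-0.718)^2 + (0.785)^2 = 2.131749.
  rho(1) = -1.28163 / 2.131749 = -0.6012.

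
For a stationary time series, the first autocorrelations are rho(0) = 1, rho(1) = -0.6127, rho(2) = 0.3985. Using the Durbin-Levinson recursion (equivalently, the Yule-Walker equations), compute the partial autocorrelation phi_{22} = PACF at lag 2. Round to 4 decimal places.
\phi_{22} = 0.0370

The PACF at lag k is phi_{kk}, the last component of the solution
to the Yule-Walker system G_k phi = r_k where
  (G_k)_{ij} = rho(|i - j|), (r_k)_i = rho(i), i,j = 1..k.
Equivalently, Durbin-Levinson gives phi_{kk} iteratively:
  phi_{11} = rho(1)
  phi_{kk} = [rho(k) - sum_{j=1..k-1} phi_{k-1,j} rho(k-j)]
            / [1 - sum_{j=1..k-1} phi_{k-1,j} rho(j)],
  phi_{k,j} = phi_{k-1,j} - phi_{kk} phi_{k-1,k-j},  j = 1..k-1.
Step k = 1:
  phi_11 = rho(1) = -0.6127.
Step k = 2:
  phi_22 = [rho(2) - phi_11 rho(1)] / [1 - phi_11 rho(1)] = [0.3985 - (-0.6127)(-0.6127)] / [1 - (-0.6127)(-0.6127)]
         = 0.02309871 / 0.62459871 = 0.037.
Therefore phi_{22} = 0.0370.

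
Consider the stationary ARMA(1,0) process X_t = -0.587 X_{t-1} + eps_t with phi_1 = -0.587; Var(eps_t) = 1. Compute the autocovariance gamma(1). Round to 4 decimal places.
\gamma(1) = -0.8956

Multiply the model equation by X_{t-k} and take expectations. With theta_0 = psi_0 = 1 and psi_j the MA(infinity) weights, this gives
  gamma(k) - sum_i phi_i gamma(k-i) = c_k,
  c_k = sigma^2 * sum_{j=k..q} theta_j psi_{j-k}   (c_k = 0 for k > q),
using gamma(-m) = gamma(m).
Pure AR (q = 0): c_0 = sigma^2 = 1, c_k = 0 for k >= 1.
Equations for k = 0 and k = 1 (AR order 1):
  gamma(0) = phi_1 gamma(1) + c_0
  gamma(1) = phi_1 gamma(0) + c_1
Substituting the second into the first: gamma(0) (1 - phi_1^2) = c_0 + phi_1 c_1, so
  gamma(0) = c_0 / (1 - phi_1^2) = 1 / (1 - (-0.587)^2) = 1 / 0.655431 = 1.525714.
  gamma(1) = phi_1 gamma(0) = (-0.587)(1.525714) = -0.895594.
Therefore gamma(1) = -0.8956 (to 4 decimal places).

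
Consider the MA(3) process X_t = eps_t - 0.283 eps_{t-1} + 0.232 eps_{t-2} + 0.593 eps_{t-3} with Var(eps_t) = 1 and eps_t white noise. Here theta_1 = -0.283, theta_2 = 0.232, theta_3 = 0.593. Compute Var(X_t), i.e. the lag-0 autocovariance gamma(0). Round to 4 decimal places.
\gamma(0) = 1.4856

For an MA(q) process X_t = eps_t + sum_i theta_i eps_{t-i} with
Var(eps_t) = sigma^2, the variance is
  gamma(0) = sigma^2 * (1 + sum_i theta_i^2).
  sum_i theta_i^2 = (-0.283)^2 + (0.232)^2 + (0.593)^2 = 0.080089 + 0.053824 + 0.351649 = 0.485562.
  gamma(0) = 1 * (1 + 0.485562) = 1 * 1.485562 = 1.485562, which rounds to 1.4856.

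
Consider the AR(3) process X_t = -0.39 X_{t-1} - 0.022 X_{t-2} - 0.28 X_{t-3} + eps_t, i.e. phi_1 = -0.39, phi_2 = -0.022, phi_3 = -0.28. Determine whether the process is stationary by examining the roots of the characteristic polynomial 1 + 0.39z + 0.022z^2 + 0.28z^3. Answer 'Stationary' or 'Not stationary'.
\text{Stationary}

The AR(p) characteristic polynomial is P(z) = 1 + 0.39z + 0.022z^2 + 0.28z^3.
Stationarity requires all roots to lie outside the unit circle, i.e. |z| > 1 for every root.
Degree 3: look for a simple real root z0 first, then factor out (1 - z/z0) and solve the remaining quadratic.
Testing z0 = -1.25: P(-1.25) = 1 + (0.39)(-1.25) + (0.022)(-1.25)^2 + (0.28)(-1.25)^3
  = 1 + (-0.4875) + (0.034375) + (-0.546875) = 0.  So z_0 = -1.25 is a root, |z_0| = 1.25.
Divide out the factor (1 + 0.8 z) = (1 - z/z0) (since 1/z0 = -0.8):
  P(z) = (1 + 0.8 z)(1 + (-0.41) z + (0.35) z^2)
  [check: z-coef -0.41 - (-0.8) = 0.39; z^2-coef 0.35 - (-0.8)(-0.41) = 0.022; z^3-coef -(-0.8)(0.35) = 0.28.]
Remaining roots from the quadratic factor 1 + (-0.41) z + (0.35) z^2:
  Set 1 + (-0.41) z + (0.35) z^2 = 0, i.e. a z^2 + b z + c = 0 with a = 0.35, b = -0.41, c = 1.
  Discriminant D = b^2 - 4ac = (-0.41)^2 - 4*(0.35)*1 = 0.1681 - (1.4) = -1.2319.
  D < 0, so the roots are the complex-conjugate pair z = (-b +/- i sqrt(-D)) / (2a) = 0.5857 +/- 1.5856i.
  For a conjugate pair |z|^2 = z * conj(z) = (product of roots) = c/a = 1/(0.35) = 2.857143, so |z| = sqrt(2.857143) = 1.6903 for both roots.
Moduli of all roots: 1.2500, 1.6903, 1.6903.
All moduli strictly greater than 1? Yes.
Verdict: Stationary.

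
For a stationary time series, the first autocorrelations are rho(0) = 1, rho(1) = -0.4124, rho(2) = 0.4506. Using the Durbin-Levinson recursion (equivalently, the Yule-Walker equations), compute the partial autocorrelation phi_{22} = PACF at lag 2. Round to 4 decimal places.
\phi_{22} = 0.3380

The PACF at lag k is phi_{kk}, the last component of the solution
to the Yule-Walker system G_k phi = r_k where
  (G_k)_{ij} = rho(|i - j|), (r_k)_i = rho(i), i,j = 1..k.
Equivalently, Durbin-Levinson gives phi_{kk} iteratively:
  phi_{11} = rho(1)
  phi_{kk} = [rho(k) - sum_{j=1..k-1} phi_{k-1,j} rho(k-j)]
            / [1 - sum_{j=1..k-1} phi_{k-1,j} rho(j)],
  phi_{k,j} = phi_{k-1,j} - phi_{kk} phi_{k-1,k-j},  j = 1..k-1.
Step k = 1:
  phi_11 = rho(1) = -0.4124.
Step k = 2:
  phi_22 = [rho(2) - phi_11 rho(1)] / [1 - phi_11 rho(1)] = [0.4506 - (-0.4124)(-0.4124)] / [1 - (-0.4124)(-0.4124)]
         = 0.28052624 / 0.82992624 = 0.338.
Therefore phi_{22} = 0.3380.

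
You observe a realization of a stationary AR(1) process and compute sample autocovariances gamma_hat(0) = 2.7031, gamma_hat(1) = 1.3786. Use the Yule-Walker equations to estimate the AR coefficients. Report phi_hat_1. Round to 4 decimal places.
\hat\phi_{1} = 0.5100

The Yule-Walker equations for an AR(p) process read, in matrix form,
  Gamma_p phi = r_p,   with   (Gamma_p)_{ij} = gamma(|i - j|),
                       (r_p)_i = gamma(i),   i,j = 1..p.
Substitute the sample gammas (Toeplitz matrix and right-hand side of size 1):
  Gamma_p = [[2.7031]]
  r_p     = [1.3786]
With p = 1 this is the single equation gamma(0) phi_1 = gamma(1):
  phi_hat_1 = gamma(1) / gamma(0) = 1.3786 / 2.7031 = 0.5100.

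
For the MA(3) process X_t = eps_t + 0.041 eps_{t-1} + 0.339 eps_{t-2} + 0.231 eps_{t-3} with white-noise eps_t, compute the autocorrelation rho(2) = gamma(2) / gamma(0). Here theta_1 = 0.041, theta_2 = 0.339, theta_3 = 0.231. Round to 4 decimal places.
\rho(2) = 0.2978

For an MA(q) process with theta_0 = 1, the autocovariance is
  gamma(k) = sigma^2 * sum_{i=0..q-k} theta_i * theta_{i+k},
and rho(k) = gamma(k) / gamma(0). Sigma^2 cancels.
  numerator   = (1)*(0.339) + (0.041)*(0.231) = 0.348471.
  denominator = (1)^2 + (0.041)^2 + (0.339)^2 + (0.231)^2 = 1.169963.
  rho(2) = 0.348471 / 1.169963 = 0.2978.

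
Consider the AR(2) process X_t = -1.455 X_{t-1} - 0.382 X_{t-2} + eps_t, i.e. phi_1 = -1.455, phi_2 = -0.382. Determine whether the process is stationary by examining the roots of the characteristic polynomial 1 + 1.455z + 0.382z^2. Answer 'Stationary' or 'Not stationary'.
\text{Not stationary}

The AR(p) characteristic polynomial is P(z) = 1 + 1.455z + 0.382z^2.
Stationarity requires all roots to lie outside the unit circle, i.e. |z| > 1 for every root.
Set 1 + (1.455) z + (0.382) z^2 = 0, i.e. a z^2 + b z + c = 0 with a = 0.382, b = 1.455, c = 1.
Discriminant D = b^2 - 4ac = (1.455)^2 - 4*(0.382)*1 = 2.117025 - (1.528) = 0.589025.
D >= 0, so the roots are real: z = (-b +/- sqrt(D)) / (2a) = (-1.455 +/- 0.76748) / (0.764).
  z_1 = (-1.455 + 0.76748) / (0.764) = -0.8999,   |z_1| = 0.8999.
  z_2 = (-1.455 - 0.76748) / (0.764) = -2.909,   |z_2| = 2.909.
Moduli of all roots: 0.8999, 2.9090.
All moduli strictly greater than 1? No.
Verdict: Not stationary.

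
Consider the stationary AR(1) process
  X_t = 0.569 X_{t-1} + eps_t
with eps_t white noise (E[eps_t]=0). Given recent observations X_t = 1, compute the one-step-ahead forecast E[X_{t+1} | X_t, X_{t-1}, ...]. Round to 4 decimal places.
E[X_{t+1} \mid \mathcal F_t] = 0.5690

For an AR(p) model X_t = c + sum_i phi_i X_{t-i} + eps_t, the
one-step-ahead conditional mean is
  E[X_{t+1} | X_t, ...] = c + sum_i phi_i X_{t+1-i}.
Substitute known values:
  E[X_{t+1} | ...] = (0.569) * (1)
                   = 0.5690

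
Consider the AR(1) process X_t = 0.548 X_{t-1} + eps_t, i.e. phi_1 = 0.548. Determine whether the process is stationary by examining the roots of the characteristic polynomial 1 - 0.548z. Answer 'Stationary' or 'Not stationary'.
\text{Stationary}

The AR(p) characteristic polynomial is P(z) = 1 - 0.548z.
Stationarity requires all roots to lie outside the unit circle, i.e. |z| > 1 for every root.
This is linear in z: 1 + (-0.548) z = 0  =>  z = -1/(-0.548) = 1.824818,  |z| = 1.824818.
Moduli of all roots: 1.8248.
All moduli strictly greater than 1? Yes.
Verdict: Stationary.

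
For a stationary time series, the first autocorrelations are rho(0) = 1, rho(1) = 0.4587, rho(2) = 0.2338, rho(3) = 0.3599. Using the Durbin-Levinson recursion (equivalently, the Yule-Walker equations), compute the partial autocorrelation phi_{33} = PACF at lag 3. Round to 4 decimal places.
\phi_{33} = 0.3071

The PACF at lag k is phi_{kk}, the last component of the solution
to the Yule-Walker system G_k phi = r_k where
  (G_k)_{ij} = rho(|i - j|), (r_k)_i = rho(i), i,j = 1..k.
Equivalently, Durbin-Levinson gives phi_{kk} iteratively:
  phi_{11} = rho(1)
  phi_{kk} = [rho(k) - sum_{j=1..k-1} phi_{k-1,j} rho(k-j)]
            / [1 - sum_{j=1..k-1} phi_{k-1,j} rho(j)],
  phi_{k,j} = phi_{k-1,j} - phi_{kk} phi_{k-1,k-j},  j = 1..k-1.
Step k = 1:
  phi_11 = rho(1) = 0.4587.
Step k = 2:
  phi_22 = [rho(2) - phi_11 rho(1)] / [1 - phi_11 rho(1)] = [0.2338 - (0.4587)(0.4587)] / [1 - (0.4587)(0.4587)]
         = 0.02339431 / 0.78959431 = 0.029628.
  Update: phi_21 = phi_11 - phi_22 phi_11 = 0.4587 - (0.029628)(0.4587) = 0.44511.
Step k = 3:
  phi_33 = [rho(3) - phi_21 rho(2) - phi_22 rho(1)] / [1 - phi_21 rho(1) - phi_22 rho(2)]
    numerator   = 0.3599 - (0.44511)(0.2338) - (0.029628)(0.4587) = 0.24224291
    denominator = 1 - (0.44511)(0.4587) - (0.029628)(0.2338) = 0.78890118
  phi_33 = 0.24224291 / 0.78890118 = 0.3071.
Therefore phi_{33} = 0.3071.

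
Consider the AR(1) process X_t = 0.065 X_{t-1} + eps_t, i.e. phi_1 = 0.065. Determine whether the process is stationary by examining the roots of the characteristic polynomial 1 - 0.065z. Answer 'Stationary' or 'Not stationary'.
\text{Stationary}

The AR(p) characteristic polynomial is P(z) = 1 - 0.065z.
Stationarity requires all roots to lie outside the unit circle, i.e. |z| > 1 for every root.
This is linear in z: 1 + (-0.065) z = 0  =>  z = -1/(-0.065) = 15.384615,  |z| = 15.384615.
Moduli of all roots: 15.3846.
All moduli strictly greater than 1? Yes.
Verdict: Stationary.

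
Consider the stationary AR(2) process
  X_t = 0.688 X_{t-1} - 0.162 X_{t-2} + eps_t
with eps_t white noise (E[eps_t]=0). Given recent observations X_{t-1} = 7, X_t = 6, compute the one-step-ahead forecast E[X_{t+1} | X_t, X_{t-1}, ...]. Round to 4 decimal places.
E[X_{t+1} \mid \mathcal F_t] = 2.9940

For an AR(p) model X_t = c + sum_i phi_i X_{t-i} + eps_t, the
one-step-ahead conditional mean is
  E[X_{t+1} | X_t, ...] = c + sum_i phi_i X_{t+1-i}.
Substitute known values:
  E[X_{t+1} | ...] = (0.688) * (6) + (-0.162) * (7)
                   = 2.9940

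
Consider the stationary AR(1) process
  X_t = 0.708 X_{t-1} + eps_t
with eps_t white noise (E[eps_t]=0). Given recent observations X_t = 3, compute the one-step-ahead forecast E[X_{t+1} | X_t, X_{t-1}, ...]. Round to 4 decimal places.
E[X_{t+1} \mid \mathcal F_t] = 2.1240

For an AR(p) model X_t = c + sum_i phi_i X_{t-i} + eps_t, the
one-step-ahead conditional mean is
  E[X_{t+1} | X_t, ...] = c + sum_i phi_i X_{t+1-i}.
Substitute known values:
  E[X_{t+1} | ...] = (0.708) * (3)
                   = 2.1240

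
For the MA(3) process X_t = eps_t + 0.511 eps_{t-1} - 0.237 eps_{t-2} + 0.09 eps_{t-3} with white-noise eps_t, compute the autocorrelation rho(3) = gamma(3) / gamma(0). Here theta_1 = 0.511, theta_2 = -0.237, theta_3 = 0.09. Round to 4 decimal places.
\rho(3) = 0.0679

For an MA(q) process with theta_0 = 1, the autocovariance is
  gamma(k) = sigma^2 * sum_{i=0..q-k} theta_i * theta_{i+k},
and rho(k) = gamma(k) / gamma(0). Sigma^2 cancels.
  numerator   = (1)*(0.09) = 0.09.
  denominator = (1)^2 + (0.511)^2 + (-0.237)^2 + (0.09)^2 = 1.32539.
  rho(3) = 0.09 / 1.32539 = 0.0679.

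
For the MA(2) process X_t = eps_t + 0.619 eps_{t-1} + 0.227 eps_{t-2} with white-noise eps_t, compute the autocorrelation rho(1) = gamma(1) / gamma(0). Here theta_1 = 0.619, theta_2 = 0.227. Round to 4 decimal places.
\rho(1) = 0.5294

For an MA(q) process with theta_0 = 1, the autocovariance is
  gamma(k) = sigma^2 * sum_{i=0..q-k} theta_i * theta_{i+k},
and rho(k) = gamma(k) / gamma(0). Sigma^2 cancels.
  numerator   = (1)*(0.619) + (0.619)*(0.227) = 0.759513.
  denominator = (1)^2 + (0.619)^2 + (0.227)^2 = 1.43469.
  rho(1) = 0.759513 / 1.43469 = 0.5294.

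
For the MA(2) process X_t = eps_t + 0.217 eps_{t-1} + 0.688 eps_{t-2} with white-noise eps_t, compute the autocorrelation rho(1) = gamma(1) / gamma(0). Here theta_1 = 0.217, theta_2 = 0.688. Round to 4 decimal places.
\rho(1) = 0.2409

For an MA(q) process with theta_0 = 1, the autocovariance is
  gamma(k) = sigma^2 * sum_{i=0..q-k} theta_i * theta_{i+k},
and rho(k) = gamma(k) / gamma(0). Sigma^2 cancels.
  numerator   = (1)*(0.217) + (0.217)*(0.688) = 0.366296.
  denominator = (1)^2 + (0.217)^2 + (0.688)^2 = 1.520433.
  rho(1) = 0.366296 / 1.520433 = 0.2409.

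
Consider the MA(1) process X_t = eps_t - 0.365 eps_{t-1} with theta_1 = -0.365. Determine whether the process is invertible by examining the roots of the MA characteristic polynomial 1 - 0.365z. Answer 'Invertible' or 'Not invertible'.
\text{Invertible}

The MA(q) characteristic polynomial is P(z) = 1 - 0.365z.
Invertibility requires all roots to lie outside the unit circle, i.e. |z| > 1 for every root.
This is linear in z: 1 + (-0.365) z = 0  =>  z = -1/(-0.365) = 2.739726,  |z| = 2.739726.
Moduli of all roots: 2.7397.
All moduli strictly greater than 1? Yes.
Verdict: Invertible.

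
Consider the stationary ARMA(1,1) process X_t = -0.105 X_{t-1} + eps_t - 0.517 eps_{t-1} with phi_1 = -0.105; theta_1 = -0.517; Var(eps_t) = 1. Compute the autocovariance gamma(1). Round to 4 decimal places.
\gamma(1) = -0.6631

Multiply the model equation by X_{t-k} and take expectations. With theta_0 = psi_0 = 1 and psi_j the MA(infinity) weights, this gives
  gamma(k) - sum_i phi_i gamma(k-i) = c_k,
  c_k = sigma^2 * sum_{j=k..q} theta_j psi_{j-k}   (c_k = 0 for k > q),
using gamma(-m) = gamma(m).
psi-weights needed (psi_j = theta_j + sum_i phi_i psi_{j-i}):
  psi_1 = theta_1 + phi_1 = -0.517 + (-0.105) = -0.622
Right-hand sides:
  c_0 = sigma^2 (1 + theta_1 psi_1) = 1 * (1 + (-0.517)(-0.622)) = 1 * 1.321574 = 1.321574
  c_1 = sigma^2 theta_1 = 1 * (-0.517) = -0.517
  c_2 = 0
Equations for k = 0 and k = 1 (AR order 1):
  gamma(0) = phi_1 gamma(1) + c_0
  gamma(1) = phi_1 gamma(0) + c_1
Substituting the second into the first: gamma(0) (1 - phi_1^2) = c_0 + phi_1 c_1, so
  gamma(0) = (c_0 + phi_1 c_1) / (1 - phi_1^2) = (1.321574 + (-0.105)(-0.517)) / (1 - (-0.105)^2) = 1.375859 / 0.988975 = 1.391197.
  gamma(1) = phi_1 gamma(0) + c_1 = (-0.105)(1.391197) + (-0.517) = -0.663076.
Therefore gamma(1) = -0.6631 (to 4 decimal places).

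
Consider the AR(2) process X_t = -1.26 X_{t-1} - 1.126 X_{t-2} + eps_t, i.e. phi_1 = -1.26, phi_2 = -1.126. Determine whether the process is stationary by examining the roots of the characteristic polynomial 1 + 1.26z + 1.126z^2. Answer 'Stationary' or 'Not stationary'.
\text{Not stationary}

The AR(p) characteristic polynomial is P(z) = 1 + 1.26z + 1.126z^2.
Stationarity requires all roots to lie outside the unit circle, i.e. |z| > 1 for every root.
Set 1 + (1.26) z + (1.126) z^2 = 0, i.e. a z^2 + b z + c = 0 with a = 1.126, b = 1.26, c = 1.
Discriminant D = b^2 - 4ac = (1.26)^2 - 4*(1.126)*1 = 1.5876 - (4.504) = -2.9164.
D < 0, so the roots are the complex-conjugate pair z = (-b +/- i sqrt(-D)) / (2a) = -0.5595 +/- 0.7583i.
For a conjugate pair |z|^2 = z * conj(z) = (product of roots) = c/a = 1/(1.126) = 0.888099, so |z| = sqrt(0.888099) = 0.9424 for both roots.
Moduli of all roots: 0.9424, 0.9424.
All moduli strictly greater than 1? No.
Verdict: Not stationary.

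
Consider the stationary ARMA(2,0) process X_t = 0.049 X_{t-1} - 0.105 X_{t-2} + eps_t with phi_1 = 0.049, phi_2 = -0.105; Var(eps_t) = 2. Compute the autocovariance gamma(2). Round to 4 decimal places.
\gamma(2) = -0.2084

Multiply the model equation by X_{t-k} and take expectations. With theta_0 = psi_0 = 1 and psi_j the MA(infinity) weights, this gives
  gamma(k) - sum_i phi_i gamma(k-i) = c_k,
  c_k = sigma^2 * sum_{j=k..q} theta_j psi_{j-k}   (c_k = 0 for k > q),
using gamma(-m) = gamma(m).
Pure AR (q = 0): c_0 = sigma^2 = 2, c_k = 0 for k >= 1.
Equations for k = 0, 1, 2 (AR order 2, c_2 = 0):
  (E0) gamma(0) = phi_1 gamma(1) + phi_2 gamma(2) + c_0
  (E1) gamma(1) = phi_1 gamma(0) + phi_2 gamma(1) + c_1
  (E2) gamma(2) = phi_1 gamma(1) + phi_2 gamma(0)
From (E1): gamma(1) = A gamma(0) + B with
  A = phi_1 / (1 - phi_2) = 0.049 / 1.105 = 0.044344,   B = c_1 / (1 - phi_2) = 0 / 1.105 = 0.
Insert (E2) into (E0): gamma(0) (1 - phi_2^2) = phi_1 (1 + phi_2) gamma(1) + c_0.
  phi_1 (1 + phi_2) = (0.049)(0.895) = 0.043855,   1 - phi_2^2 = 0.988975.
Replace gamma(1) by A gamma(0) + B and collect gamma(0):
  gamma(0) [0.988975 - (0.043855)(0.044344)] = c_0 = 2
  gamma(0) * 0.98703 = 2
  gamma(0) = 2 / 0.98703 = 2.02628.
  gamma(1) = A gamma(0) = (0.044344)(2.02628) = 0.089853.
  gamma(2) = phi_1 gamma(1) + phi_2 gamma(0) = (0.049)(0.089853) + (-0.105)(2.02628) = -0.208357.
Therefore gamma(2) = -0.2084 (to 4 decimal places).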